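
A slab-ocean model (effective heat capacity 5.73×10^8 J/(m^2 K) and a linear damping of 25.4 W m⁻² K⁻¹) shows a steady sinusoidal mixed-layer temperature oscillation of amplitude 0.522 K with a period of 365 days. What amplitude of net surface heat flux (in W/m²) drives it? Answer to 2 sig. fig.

Areal heat capacity C = 5.73×10^8 J/(m^2 K) (given).
ω = 2π / 3.15×10^7 s = 1.99×10^-7 s⁻¹.
√((Cω)² + λ²) = √((114)² + 25.4²) = 117 W/(m²·K).
F₀ = A × √((Cω)²+λ²) = 0.522 × 117 = 61.1 W/m².

61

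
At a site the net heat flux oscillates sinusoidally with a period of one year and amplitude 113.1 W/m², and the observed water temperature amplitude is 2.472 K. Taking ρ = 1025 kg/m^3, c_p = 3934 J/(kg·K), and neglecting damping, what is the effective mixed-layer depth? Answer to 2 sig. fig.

57 m

ω = 2π / 3.15×10^7 s = 1.99×10^-7 s⁻¹.
Required C = F₀ / (A ω) = 113.1 / (2.472 × 1.99×10^-7) = 2.30×10^8 J/(m²·K).
D = C / (ρ c_p) = 2.30×10^8 / (1025 × 3934) = 56.9 m.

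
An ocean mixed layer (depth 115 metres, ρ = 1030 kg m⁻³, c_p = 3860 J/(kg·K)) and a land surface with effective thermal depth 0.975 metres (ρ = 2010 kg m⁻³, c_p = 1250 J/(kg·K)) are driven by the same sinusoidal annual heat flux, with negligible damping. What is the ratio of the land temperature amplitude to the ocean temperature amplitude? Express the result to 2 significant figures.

C_ocean = 1030 × 3860 × 115 = 4.57×10^8 J/(m²·K).
C_land = 2010 × 1250 × 0.975 = 2.45×10^6 J/(m²·K).
Undamped amplitude ∝ 1/C, so A_land/A_ocean = C_ocean/C_land = 187.

190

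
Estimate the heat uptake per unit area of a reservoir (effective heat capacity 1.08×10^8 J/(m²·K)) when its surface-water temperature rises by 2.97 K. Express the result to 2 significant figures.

3.2×10^8

Areal heat capacity C = 1.08×10^8 J/(m²·K) (given).
ΔQ = C ΔT = 1.08×10^8 × 2.97 = 3.21×10^8 J/m².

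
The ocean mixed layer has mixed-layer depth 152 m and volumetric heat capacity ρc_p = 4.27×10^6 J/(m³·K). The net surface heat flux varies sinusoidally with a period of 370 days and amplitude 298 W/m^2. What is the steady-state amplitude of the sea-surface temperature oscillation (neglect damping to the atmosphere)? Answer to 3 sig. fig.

Areal heat capacity C = ρc_p × D = 4.27×10^6 × 152 = 6.49×10^8 J/(m^2 K).
Angular frequency ω = 2π / T = 2π / 3.20×10^7 s = 1.97×10^-7 s⁻¹.
Cω = 6.49×10^8 × 1.97×10^-7 = 128 W/(m²·K).
Amplitude A = F₀ / (Cω) = 298 / 128 = 2.34 K.

2.34 K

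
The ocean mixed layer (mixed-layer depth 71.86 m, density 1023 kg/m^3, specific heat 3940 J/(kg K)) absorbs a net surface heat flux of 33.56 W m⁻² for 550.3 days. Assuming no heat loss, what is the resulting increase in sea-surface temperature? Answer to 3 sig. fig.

Areal heat capacity C = ρ c_p D = 1023 × 3940 × 71.86 = 2.90×10^8 J/(m²·K).
Net heat input Q = F Δt = 33.56 × (550.3 days × 86400 s/day) = 1.60×10^9 J/m².
ΔT = Q / C = 1.60×10^9 / 2.90×10^8 = 5.51 K.

5.51 K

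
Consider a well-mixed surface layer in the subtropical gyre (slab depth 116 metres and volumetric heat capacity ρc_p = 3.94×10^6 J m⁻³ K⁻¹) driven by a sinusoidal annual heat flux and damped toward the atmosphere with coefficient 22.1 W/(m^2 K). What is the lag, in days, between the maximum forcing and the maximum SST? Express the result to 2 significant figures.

77 days

Areal heat capacity C = ρc_p × D = 3.94×10^6 × 116 = 4.57×10^8 J m⁻² K⁻¹.
ω = 2π / 3.15×10^7 s = 1.99×10^-7 s⁻¹.
Phase lag φ = arctan(Cω/λ) = arctan(91.1/22.1) = 1.33 rad.
Time lag = φ / ω = 1.33 / 1.99×10^-7 = 6.69×10^6 s = 77.4 days.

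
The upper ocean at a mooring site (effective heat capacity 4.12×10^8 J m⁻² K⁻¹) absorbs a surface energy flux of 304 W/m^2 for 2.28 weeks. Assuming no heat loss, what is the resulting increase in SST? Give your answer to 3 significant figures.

1.02 K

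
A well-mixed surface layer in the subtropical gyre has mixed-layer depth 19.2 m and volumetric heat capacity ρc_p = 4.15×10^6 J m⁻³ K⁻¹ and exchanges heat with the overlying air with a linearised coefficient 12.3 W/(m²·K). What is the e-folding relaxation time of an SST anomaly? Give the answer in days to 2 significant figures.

75 days

Areal heat capacity C = ρc_p × D = 4.15×10^6 × 19.2 = 7.97×10^7 J/(m^2 K).
Relaxation time τ = C / λ = 7.97×10^7 / 12.3 = 6.48×10^6 s.
In days: 6.48×10^6 s / (86400 s/day) = 75.0 days.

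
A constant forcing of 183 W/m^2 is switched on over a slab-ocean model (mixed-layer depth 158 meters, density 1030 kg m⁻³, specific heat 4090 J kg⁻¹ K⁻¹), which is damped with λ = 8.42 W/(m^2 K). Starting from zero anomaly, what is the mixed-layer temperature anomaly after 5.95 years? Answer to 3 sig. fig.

19.7 K

Areal heat capacity C = ρ c_p D = 1030 × 4090 × 158 = 6.66×10^8 J m⁻² K⁻¹.
τ = C / λ = 6.66×10^8 / 8.42 = 7.91×10^7 s.
Equilibrium anomaly ΔT_eq = F / λ = 183 / 8.42 = 21.7 K.
t = 5.95 years = 1.88×10^8 s, so t/τ = 2.38.
ΔT(t) = ΔT_eq (1 − e^(−t/τ)) = 21.7 × (1 − e^−2.38) = 19.7 K.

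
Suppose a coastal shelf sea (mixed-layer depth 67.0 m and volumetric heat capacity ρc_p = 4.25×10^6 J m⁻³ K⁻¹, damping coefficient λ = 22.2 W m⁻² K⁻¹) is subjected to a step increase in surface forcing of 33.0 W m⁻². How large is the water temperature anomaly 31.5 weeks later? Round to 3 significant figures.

Areal heat capacity C = ρc_p × D = 4.25×10^6 × 67.0 = 2.85×10^8 J/(m^2 K).
τ = C / λ = 2.85×10^8 / 22.2 = 1.28×10^7 s.
Equilibrium anomaly ΔT_eq = F / λ = 33.0 / 22.2 = 1.49 K.
t = 31.5 weeks = 1.91×10^7 s, so t/τ = 1.49.
ΔT(t) = ΔT_eq (1 − e^(−t/τ)) = 1.49 × (1 − e^−1.49) = 1.15 K.

1.15 K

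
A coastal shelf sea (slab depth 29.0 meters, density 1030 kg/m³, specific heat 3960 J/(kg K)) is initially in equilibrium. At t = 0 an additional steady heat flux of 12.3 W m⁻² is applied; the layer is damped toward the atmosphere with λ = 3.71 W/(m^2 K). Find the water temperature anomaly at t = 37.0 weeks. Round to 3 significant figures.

1.67 K

Areal heat capacity C = ρ c_p D = 1030 × 3960 × 29.0 = 1.18×10^8 J m⁻² K⁻¹.
τ = C / λ = 1.18×10^8 / 3.71 = 3.19×10^7 s.
Equilibrium anomaly ΔT_eq = F / λ = 12.3 / 3.71 = 3.32 K.
t = 37.0 weeks = 2.24×10^7 s, so t/τ = 0.702.
ΔT(t) = ΔT_eq (1 − e^(−t/τ)) = 3.32 × (1 − e^−0.702) = 1.67 K.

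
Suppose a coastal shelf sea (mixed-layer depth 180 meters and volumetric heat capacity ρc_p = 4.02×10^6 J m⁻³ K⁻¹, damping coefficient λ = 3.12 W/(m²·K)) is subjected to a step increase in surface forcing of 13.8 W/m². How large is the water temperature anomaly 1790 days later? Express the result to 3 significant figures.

2.15 K

Areal heat capacity C = ρc_p × D = 4.02×10^6 × 180 = 7.24×10^8 J m⁻² K⁻¹.
τ = C / λ = 7.24×10^8 / 3.12 = 2.32×10^8 s.
Equilibrium anomaly ΔT_eq = F / λ = 13.8 / 3.12 = 4.42 K.
t = 1790 days = 1.55×10^8 s, so t/τ = 0.667.
ΔT(t) = ΔT_eq (1 − e^(−t/τ)) = 4.42 × (1 − e^−0.667) = 2.15 K.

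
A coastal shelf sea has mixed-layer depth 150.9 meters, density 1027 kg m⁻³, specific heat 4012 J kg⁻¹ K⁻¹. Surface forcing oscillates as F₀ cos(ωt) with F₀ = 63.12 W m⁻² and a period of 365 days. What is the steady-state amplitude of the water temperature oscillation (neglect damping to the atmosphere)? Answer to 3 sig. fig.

Areal heat capacity C = ρ c_p D = 1027 × 4012 × 150.9 = 6.22×10^8 J m⁻² K⁻¹.
Angular frequency ω = 2π / T = 2π / 3.15×10^7 s = 1.99×10^-7 s⁻¹.
Cω = 6.22×10^8 × 1.99×10^-7 = 124 W/(m²·K).
Amplitude A = F₀ / (Cω) = 63.12 / 124 = 0.510 K.

0.510 K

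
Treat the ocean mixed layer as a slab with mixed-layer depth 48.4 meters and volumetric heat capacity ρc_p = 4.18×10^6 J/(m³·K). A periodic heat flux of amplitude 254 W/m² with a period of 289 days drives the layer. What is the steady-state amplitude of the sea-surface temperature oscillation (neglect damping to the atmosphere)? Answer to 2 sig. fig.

Areal heat capacity C = ρc_p × D = 4.18×10^6 × 48.4 = 2.02×10^8 J/(m^2 K).
Angular frequency ω = 2π / T = 2π / 2.50×10^7 s = 2.52×10^-7 s⁻¹.
Cω = 2.02×10^8 × 2.52×10^-7 = 50.9 W/(m²·K).
Amplitude A = F₀ / (Cω) = 254 / 50.9 = 4.99 K.

5.0 K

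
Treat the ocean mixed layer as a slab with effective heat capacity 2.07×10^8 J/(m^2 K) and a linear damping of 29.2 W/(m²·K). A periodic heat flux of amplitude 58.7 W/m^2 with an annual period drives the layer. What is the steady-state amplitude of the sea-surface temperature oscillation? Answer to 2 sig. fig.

1.2 K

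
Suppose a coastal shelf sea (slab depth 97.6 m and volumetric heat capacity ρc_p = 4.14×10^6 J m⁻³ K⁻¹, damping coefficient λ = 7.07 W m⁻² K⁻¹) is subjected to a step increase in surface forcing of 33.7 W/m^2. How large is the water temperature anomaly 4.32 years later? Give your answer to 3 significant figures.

Areal heat capacity C = ρc_p × D = 4.14×10^6 × 97.6 = 4.04×10^8 J/(m^2 K).
τ = C / λ = 4.04×10^8 / 7.07 = 5.72×10^7 s.
Equilibrium anomaly ΔT_eq = F / λ = 33.7 / 7.07 = 4.77 K.
t = 4.32 years = 1.36×10^8 s, so t/τ = 2.39.
ΔT(t) = ΔT_eq (1 − e^(−t/τ)) = 4.77 × (1 − e^−2.39) = 4.33 K.

4.33 K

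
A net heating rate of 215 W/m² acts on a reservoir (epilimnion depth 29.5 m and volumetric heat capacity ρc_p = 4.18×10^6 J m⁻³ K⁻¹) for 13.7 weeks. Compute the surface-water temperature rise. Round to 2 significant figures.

14 K

Areal heat capacity C = ρc_p × D = 4.18×10^6 × 29.5 = 1.23×10^8 J/(m²·K).
Net heat input Q = F Δt = 215 × (13.7 weeks × 6.048×10^5 s/week) = 1.78×10^9 J/m².
ΔT = Q / C = 1.78×10^9 / 1.23×10^8 = 14.4 K.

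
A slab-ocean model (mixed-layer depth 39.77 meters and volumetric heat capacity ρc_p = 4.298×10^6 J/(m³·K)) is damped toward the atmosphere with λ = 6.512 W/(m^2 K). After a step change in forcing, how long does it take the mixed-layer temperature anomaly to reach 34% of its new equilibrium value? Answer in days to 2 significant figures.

130 days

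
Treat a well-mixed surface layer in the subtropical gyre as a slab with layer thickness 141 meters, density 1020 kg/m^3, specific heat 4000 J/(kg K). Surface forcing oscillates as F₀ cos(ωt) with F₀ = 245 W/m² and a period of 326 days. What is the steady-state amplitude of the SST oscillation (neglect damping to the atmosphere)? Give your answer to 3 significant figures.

1.91 K

Areal heat capacity C = ρ c_p D = 1020 × 4000 × 141 = 5.75×10^8 J/(m²·K).
Angular frequency ω = 2π / T = 2π / 2.82×10^7 s = 2.23×10^-7 s⁻¹.
Cω = 5.75×10^8 × 2.23×10^-7 = 128 W/(m²·K).
Amplitude A = F₀ / (Cω) = 245 / 128 = 1.91 K.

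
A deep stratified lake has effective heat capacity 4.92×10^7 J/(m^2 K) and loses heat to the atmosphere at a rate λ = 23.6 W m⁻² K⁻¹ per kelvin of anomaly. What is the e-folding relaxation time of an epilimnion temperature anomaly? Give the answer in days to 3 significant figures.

Areal heat capacity C = 4.92×10^7 J/(m^2 K) (given).
Relaxation time τ = C / λ = 4.92×10^7 / 23.6 = 2.08×10^6 s.
In days: 2.08×10^6 s / (86400 s/day) = 24.1 days.

24.1 days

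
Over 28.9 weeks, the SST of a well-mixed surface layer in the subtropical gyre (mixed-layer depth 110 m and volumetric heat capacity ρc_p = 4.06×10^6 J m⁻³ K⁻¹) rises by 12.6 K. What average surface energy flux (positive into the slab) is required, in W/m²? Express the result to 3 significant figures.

322

Areal heat capacity C = ρc_p × D = 4.06×10^6 × 110 = 4.47×10^8 J/(m^2 K).
Required heat per unit area: Q = C ΔT = 4.47×10^8 × 12.6 = 5.63×10^9 J/m².
Flux F = Q / Δt = 5.63×10^9 / 1.75×10^7 s = 322 W/m².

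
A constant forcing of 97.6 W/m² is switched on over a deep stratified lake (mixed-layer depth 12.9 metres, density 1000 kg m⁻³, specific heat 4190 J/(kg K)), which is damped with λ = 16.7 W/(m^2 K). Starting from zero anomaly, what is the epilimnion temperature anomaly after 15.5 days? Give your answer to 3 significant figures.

1.98 K

Areal heat capacity C = ρ c_p D = 1000 × 4190 × 12.9 = 5.41×10^7 J/(m^2 K).
τ = C / λ = 5.41×10^7 / 16.7 = 3.24×10^6 s.
Equilibrium anomaly ΔT_eq = F / λ = 97.6 / 16.7 = 5.84 K.
t = 15.5 days = 1.34×10^6 s, so t/τ = 0.414.
ΔT(t) = ΔT_eq (1 − e^(−t/τ)) = 5.84 × (1 − e^−0.414) = 1.98 K.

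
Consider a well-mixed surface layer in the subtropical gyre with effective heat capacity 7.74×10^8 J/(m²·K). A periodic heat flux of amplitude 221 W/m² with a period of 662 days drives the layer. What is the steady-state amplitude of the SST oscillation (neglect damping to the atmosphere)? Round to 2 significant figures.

Areal heat capacity C = 7.74×10^8 J/(m²·K) (given).
Angular frequency ω = 2π / T = 2π / 5.72×10^7 s = 1.10×10^-7 s⁻¹.
Cω = 7.74×10^8 × 1.10×10^-7 = 85.0 W/(m²·K).
Amplitude A = F₀ / (Cω) = 221 / 85.0 = 2.60 K.

2.6 K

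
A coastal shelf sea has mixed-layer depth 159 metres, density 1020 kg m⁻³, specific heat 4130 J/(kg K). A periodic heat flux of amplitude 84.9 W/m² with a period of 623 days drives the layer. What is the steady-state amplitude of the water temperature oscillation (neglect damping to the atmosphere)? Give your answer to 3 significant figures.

Areal heat capacity C = ρ c_p D = 1020 × 4130 × 159 = 6.70×10^8 J/(m²·K).
Angular frequency ω = 2π / T = 2π / 5.38×10^7 s = 1.17×10^-7 s⁻¹.
Cω = 6.70×10^8 × 1.17×10^-7 = 78.2 W/(m²·K).
Amplitude A = F₀ / (Cω) = 84.9 / 78.2 = 1.09 K.

1.09 K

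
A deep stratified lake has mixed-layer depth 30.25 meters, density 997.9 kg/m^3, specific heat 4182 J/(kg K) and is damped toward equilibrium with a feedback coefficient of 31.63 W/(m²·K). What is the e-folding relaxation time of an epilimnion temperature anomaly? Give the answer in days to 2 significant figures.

Areal heat capacity C = ρ c_p D = 997.9 × 4182 × 30.25 = 1.26×10^8 J/(m^2 K).
Relaxation time τ = C / λ = 1.26×10^8 / 31.63 = 3.99×10^6 s.
In days: 3.99×10^6 s / (86400 s/day) = 46.2 days.

46 days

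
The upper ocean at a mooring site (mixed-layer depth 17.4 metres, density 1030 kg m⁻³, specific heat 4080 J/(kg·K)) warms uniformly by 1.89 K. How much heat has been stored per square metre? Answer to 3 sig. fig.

1.38×10^8

Areal heat capacity C = ρ c_p D = 1030 × 4080 × 17.4 = 7.31×10^7 J/(m²·K).
ΔQ = C ΔT = 7.31×10^7 × 1.89 = 1.38×10^8 J/m².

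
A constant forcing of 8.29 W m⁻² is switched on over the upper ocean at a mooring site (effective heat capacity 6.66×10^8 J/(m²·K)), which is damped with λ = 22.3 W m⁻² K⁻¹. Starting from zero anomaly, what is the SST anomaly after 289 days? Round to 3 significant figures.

Areal heat capacity C = 6.66×10^8 J/(m²·K) (given).
τ = C / λ = 6.66×10^8 / 22.3 = 2.99×10^7 s.
Equilibrium anomaly ΔT_eq = F / λ = 8.29 / 22.3 = 0.372 K.
t = 289 days = 2.50×10^7 s, so t/τ = 0.836.
ΔT(t) = ΔT_eq (1 − e^(−t/τ)) = 0.372 × (1 − e^−0.836) = 0.211 K.

0.211 K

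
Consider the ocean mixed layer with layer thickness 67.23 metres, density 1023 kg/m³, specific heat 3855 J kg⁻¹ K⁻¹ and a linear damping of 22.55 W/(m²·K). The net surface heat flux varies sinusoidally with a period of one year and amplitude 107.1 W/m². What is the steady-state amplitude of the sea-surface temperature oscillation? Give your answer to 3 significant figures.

Areal heat capacity C = ρ c_p D = 1023 × 3855 × 67.23 = 2.65×10^8 J/(m^2 K).
Angular frequency ω = 2π / T = 2π / 3.15×10^7 s = 1.99×10^-7 s⁻¹.
√((Cω)² + λ²) = √((52.8)² + 22.55²) = 57.4 W/(m²·K).
Amplitude A = F₀ / √((Cω)²+λ²) = 107.1 / 57.4 = 1.86 K.

1.86 K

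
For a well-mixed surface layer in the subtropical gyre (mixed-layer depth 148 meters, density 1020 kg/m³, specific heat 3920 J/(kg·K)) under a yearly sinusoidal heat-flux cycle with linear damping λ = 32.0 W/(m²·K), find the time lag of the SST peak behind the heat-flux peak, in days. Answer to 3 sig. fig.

75.9 days

Areal heat capacity C = ρ c_p D = 1020 × 3920 × 148 = 5.92×10^8 J/(m²·K).
ω = 2π / 3.15×10^7 s = 1.99×10^-7 s⁻¹.
Phase lag φ = arctan(Cω/λ) = arctan(118/32.0) = 1.31 rad.
Time lag = φ / ω = 1.31 / 1.99×10^-7 = 6.55×10^6 s = 75.9 days.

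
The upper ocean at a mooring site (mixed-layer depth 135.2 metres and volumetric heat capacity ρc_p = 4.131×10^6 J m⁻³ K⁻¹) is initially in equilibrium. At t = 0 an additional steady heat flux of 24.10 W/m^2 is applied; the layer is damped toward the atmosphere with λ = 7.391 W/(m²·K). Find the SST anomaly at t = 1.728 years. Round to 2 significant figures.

1.7 K

Areal heat capacity C = ρc_p × D = 4.131×10^6 × 135.2 = 5.59×10^8 J/(m²·K).
τ = C / λ = 5.59×10^8 / 7.391 = 7.56×10^7 s.
Equilibrium anomaly ΔT_eq = F / λ = 24.10 / 7.391 = 3.26 K.
t = 1.728 years = 5.45×10^7 s, so t/τ = 0.722.
ΔT(t) = ΔT_eq (1 − e^(−t/τ)) = 3.26 × (1 − e^−0.722) = 1.68 K.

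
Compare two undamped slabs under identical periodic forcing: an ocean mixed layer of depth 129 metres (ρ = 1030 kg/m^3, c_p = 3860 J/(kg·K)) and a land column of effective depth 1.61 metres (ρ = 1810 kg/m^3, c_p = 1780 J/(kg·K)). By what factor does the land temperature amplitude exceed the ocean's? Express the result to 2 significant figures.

99

C_ocean = 1030 × 3860 × 129 = 5.13×10^8 J/(m²·K).
C_land = 1810 × 1780 × 1.61 = 5.19×10^6 J/(m²·K).
Undamped amplitude ∝ 1/C, so A_land/A_ocean = C_ocean/C_land = 98.9.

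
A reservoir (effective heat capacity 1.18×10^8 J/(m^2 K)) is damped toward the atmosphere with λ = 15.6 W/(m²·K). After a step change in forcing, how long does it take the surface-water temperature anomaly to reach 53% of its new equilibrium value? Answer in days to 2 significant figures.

66 days

Areal heat capacity C = 1.18×10^8 J/(m^2 K) (given).
τ = C / λ = 1.18×10^8 / 15.6 = 7.56×10^6 s.
Fraction reached: 1 − e^(−t/τ) = 0.53 ⇒ t = −τ ln(1 − 0.53) = τ × 0.755.
t = 5.71×10^6 s = 66.1 days.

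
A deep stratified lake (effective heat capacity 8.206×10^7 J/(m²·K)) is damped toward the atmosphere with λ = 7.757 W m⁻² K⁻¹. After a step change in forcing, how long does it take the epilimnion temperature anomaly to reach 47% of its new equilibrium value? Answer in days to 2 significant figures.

78 days

Areal heat capacity C = 8.206×10^7 J/(m²·K) (given).
τ = C / λ = 8.21×10^7 / 7.757 = 1.06×10^7 s.
Fraction reached: 1 − e^(−t/τ) = 0.47 ⇒ t = −τ ln(1 − 0.47) = τ × 0.635.
t = 6.72×10^6 s = 77.7 days.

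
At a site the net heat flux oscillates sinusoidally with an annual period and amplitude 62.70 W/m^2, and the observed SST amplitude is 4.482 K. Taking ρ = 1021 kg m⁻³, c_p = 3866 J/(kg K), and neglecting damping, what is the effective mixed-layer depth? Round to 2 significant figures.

ω = 2π / 3.15×10^7 s = 1.99×10^-7 s⁻¹.
Required C = F₀ / (A ω) = 62.70 / (4.482 × 1.99×10^-7) = 7.02×10^7 J/(m²·K).
D = C / (ρ c_p) = 7.02×10^7 / (1021 × 3866) = 17.8 m.

18 m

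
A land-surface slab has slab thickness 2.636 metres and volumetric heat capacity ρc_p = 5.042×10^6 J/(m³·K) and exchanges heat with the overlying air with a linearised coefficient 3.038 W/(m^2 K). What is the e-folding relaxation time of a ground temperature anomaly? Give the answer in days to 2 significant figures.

Areal heat capacity C = ρc_p × D = 5.042×10^6 × 2.636 = 1.33×10^7 J m⁻² K⁻¹.
Relaxation time τ = C / λ = 1.33×10^7 / 3.038 = 4.37×10^6 s.
In days: 4.37×10^6 s / (86400 s/day) = 50.6 days.

51 days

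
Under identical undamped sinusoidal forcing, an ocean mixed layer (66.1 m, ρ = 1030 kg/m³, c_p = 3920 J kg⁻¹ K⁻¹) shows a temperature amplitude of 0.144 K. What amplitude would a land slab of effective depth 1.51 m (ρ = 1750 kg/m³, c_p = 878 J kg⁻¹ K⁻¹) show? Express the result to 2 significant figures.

C_ocean = 2.67×10^8 J/(m²·K); C_land = 2.32×10^6 J/(m²·K).
A ∝ 1/C ⇒ A_land = A_ocean × C_ocean/C_land = 0.144 × 115 = 16.6 K.

17 K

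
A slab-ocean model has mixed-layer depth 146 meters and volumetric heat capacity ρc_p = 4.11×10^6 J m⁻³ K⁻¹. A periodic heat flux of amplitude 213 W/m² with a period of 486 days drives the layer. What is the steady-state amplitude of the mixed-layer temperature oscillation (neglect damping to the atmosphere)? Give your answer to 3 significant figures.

2.37 K

Areal heat capacity C = ρc_p × D = 4.11×10^6 × 146 = 6.00×10^8 J m⁻² K⁻¹.
Angular frequency ω = 2π / T = 2π / 4.20×10^7 s = 1.50×10^-7 s⁻¹.
Cω = 6.00×10^8 × 1.50×10^-7 = 89.8 W/(m²·K).
Amplitude A = F₀ / (Cω) = 213 / 89.8 = 2.37 K.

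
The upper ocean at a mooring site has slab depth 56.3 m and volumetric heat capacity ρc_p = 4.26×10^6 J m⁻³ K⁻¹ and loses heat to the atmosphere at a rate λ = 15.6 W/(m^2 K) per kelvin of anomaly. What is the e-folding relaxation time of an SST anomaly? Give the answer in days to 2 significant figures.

180 days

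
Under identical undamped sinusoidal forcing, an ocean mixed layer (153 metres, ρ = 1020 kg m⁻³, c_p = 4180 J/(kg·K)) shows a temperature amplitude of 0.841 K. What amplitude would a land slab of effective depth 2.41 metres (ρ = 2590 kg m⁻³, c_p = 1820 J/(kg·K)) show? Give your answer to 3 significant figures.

48.3 K

C_ocean = 6.52×10^8 J/(m²·K); C_land = 1.14×10^7 J/(m²·K).
A ∝ 1/C ⇒ A_land = A_ocean × C_ocean/C_land = 0.841 × 57.4 = 48.3 K.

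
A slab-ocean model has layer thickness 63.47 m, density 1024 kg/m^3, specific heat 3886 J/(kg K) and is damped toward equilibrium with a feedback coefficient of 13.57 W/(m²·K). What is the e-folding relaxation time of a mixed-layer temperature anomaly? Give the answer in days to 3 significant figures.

Areal heat capacity C = ρ c_p D = 1024 × 3886 × 63.47 = 2.53×10^8 J/(m^2 K).
Relaxation time τ = C / λ = 2.53×10^8 / 13.57 = 1.86×10^7 s.
In days: 1.86×10^7 s / (86400 s/day) = 215 days.

215 days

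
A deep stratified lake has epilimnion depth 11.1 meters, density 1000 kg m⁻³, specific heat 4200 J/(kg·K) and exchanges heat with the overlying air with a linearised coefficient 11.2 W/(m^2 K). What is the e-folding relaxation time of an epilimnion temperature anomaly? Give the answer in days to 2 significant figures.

Areal heat capacity C = ρ c_p D = 1000 × 4200 × 11.1 = 4.66×10^7 J/(m^2 K).
Relaxation time τ = C / λ = 4.66×10^7 / 11.2 = 4.16×10^6 s.
In days: 4.16×10^6 s / (86400 s/day) = 48.2 days.

48 days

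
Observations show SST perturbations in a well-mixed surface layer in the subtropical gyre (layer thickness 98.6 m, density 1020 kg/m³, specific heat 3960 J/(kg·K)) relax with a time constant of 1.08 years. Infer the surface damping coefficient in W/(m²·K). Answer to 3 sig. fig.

Areal heat capacity C = ρ c_p D = 1020 × 3960 × 98.6 = 3.98×10^8 J/(m²·K).
τ = 1.08 years = 3.41×10^7 s.
λ = C / τ = 3.98×10^8 / 3.41×10^7 = 11.7 W/(m²·K).

11.7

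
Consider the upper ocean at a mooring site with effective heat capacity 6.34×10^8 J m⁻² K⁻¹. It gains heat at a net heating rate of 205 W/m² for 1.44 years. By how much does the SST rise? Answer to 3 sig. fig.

14.7 K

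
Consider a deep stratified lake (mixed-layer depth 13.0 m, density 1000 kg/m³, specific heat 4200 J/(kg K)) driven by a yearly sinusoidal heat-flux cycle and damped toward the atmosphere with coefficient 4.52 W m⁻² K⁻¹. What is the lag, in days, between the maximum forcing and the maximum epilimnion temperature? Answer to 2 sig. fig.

Areal heat capacity C = ρ c_p D = 1000 × 4200 × 13.0 = 5.46×10^7 J m⁻² K⁻¹.
ω = 2π / 3.15×10^7 s = 1.99×10^-7 s⁻¹.
Phase lag φ = arctan(Cω/λ) = arctan(10.9/4.52) = 1.18 rad.
Time lag = φ / ω = 1.18 / 1.99×10^-7 = 5.91×10^6 s = 68.4 days.

68 days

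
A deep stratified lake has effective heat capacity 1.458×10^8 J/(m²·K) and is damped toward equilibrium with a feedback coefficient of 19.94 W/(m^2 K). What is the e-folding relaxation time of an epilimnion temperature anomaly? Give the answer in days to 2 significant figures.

Areal heat capacity C = 1.458×10^8 J/(m²·K) (given).
Relaxation time τ = C / λ = 1.46×10^8 / 19.94 = 7.31×10^6 s.
In days: 7.31×10^6 s / (86400 s/day) = 84.6 days.

85 days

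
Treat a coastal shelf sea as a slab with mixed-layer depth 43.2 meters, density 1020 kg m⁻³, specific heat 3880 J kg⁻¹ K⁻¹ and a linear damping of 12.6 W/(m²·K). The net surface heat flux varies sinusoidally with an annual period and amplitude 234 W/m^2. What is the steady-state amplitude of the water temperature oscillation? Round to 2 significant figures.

6.4 K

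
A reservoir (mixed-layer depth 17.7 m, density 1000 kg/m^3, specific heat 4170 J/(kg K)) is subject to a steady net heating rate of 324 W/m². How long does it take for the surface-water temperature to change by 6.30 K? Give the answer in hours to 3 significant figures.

399 hours

Areal heat capacity C = ρ c_p D = 1000 × 4170 × 17.7 = 7.38×10^7 J/(m^2 K).
Time required: Δt = C ΔT / F = 7.38×10^7 × 6.30 / 324 = 1.44×10^6 s.
In hours: 1.44×10^6 s / (3600 s/hour) = 399 hours.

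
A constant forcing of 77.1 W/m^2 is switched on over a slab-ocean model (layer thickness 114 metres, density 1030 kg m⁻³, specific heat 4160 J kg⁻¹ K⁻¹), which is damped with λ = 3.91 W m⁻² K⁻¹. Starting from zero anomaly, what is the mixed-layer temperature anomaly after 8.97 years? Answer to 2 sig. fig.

Areal heat capacity C = ρ c_p D = 1030 × 4160 × 114 = 4.88×10^8 J/(m^2 K).
τ = C / λ = 4.88×10^8 / 3.91 = 1.25×10^8 s.
Equilibrium anomaly ΔT_eq = F / λ = 77.1 / 3.91 = 19.7 K.
t = 8.97 years = 2.83×10^8 s, so t/τ = 2.27.
ΔT(t) = ΔT_eq (1 − e^(−t/τ)) = 19.7 × (1 − e^−2.27) = 17.7 K.

18 K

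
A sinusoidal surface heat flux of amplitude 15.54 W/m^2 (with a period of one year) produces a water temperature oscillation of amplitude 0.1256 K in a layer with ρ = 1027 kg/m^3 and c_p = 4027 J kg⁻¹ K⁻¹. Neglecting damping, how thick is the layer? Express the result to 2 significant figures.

150 m

ω = 2π / 3.15×10^7 s = 1.99×10^-7 s⁻¹.
Required C = F₀ / (A ω) = 15.54 / (0.1256 × 1.99×10^-7) = 6.21×10^8 J/(m²·K).
D = C / (ρ c_p) = 6.21×10^8 / (1027 × 4027) = 150 m.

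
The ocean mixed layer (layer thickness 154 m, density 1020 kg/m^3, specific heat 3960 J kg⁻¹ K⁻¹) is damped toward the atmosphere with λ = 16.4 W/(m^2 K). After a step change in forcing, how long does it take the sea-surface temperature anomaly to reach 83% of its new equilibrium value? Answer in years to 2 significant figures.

2.1 years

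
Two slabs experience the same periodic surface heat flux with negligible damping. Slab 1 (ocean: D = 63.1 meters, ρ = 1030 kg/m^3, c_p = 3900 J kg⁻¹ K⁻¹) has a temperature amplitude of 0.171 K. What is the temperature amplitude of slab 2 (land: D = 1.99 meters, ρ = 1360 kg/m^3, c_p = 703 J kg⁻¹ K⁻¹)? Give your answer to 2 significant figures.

23 K

C_ocean = 2.53×10^8 J/(m²·K); C_land = 1.90×10^6 J/(m²·K).
A ∝ 1/C ⇒ A_land = A_ocean × C_ocean/C_land = 0.171 × 133 = 22.8 K.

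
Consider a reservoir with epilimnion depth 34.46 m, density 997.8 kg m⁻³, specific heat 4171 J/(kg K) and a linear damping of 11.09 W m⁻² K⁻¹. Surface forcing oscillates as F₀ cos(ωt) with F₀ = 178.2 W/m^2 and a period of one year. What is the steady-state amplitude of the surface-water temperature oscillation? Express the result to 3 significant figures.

Areal heat capacity C = ρ c_p D = 997.8 × 4171 × 34.46 = 1.43×10^8 J/(m^2 K).
Angular frequency ω = 2π / T = 2π / 3.15×10^7 s = 1.99×10^-7 s⁻¹.
√((Cω)² + λ²) = √((28.6)² + 11.09²) = 30.7 W/(m²·K).
Amplitude A = F₀ / √((Cω)²+λ²) = 178.2 / 30.7 = 5.81 K.

5.81 K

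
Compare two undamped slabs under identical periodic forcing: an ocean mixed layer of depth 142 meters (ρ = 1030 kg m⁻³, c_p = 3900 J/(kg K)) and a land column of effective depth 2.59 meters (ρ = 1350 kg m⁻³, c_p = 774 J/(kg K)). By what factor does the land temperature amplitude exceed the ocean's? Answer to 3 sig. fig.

C_ocean = 1030 × 3900 × 142 = 5.70×10^8 J/(m²·K).
C_land = 1350 × 774 × 2.59 = 2.71×10^6 J/(m²·K).
Undamped amplitude ∝ 1/C, so A_land/A_ocean = C_ocean/C_land = 211.

211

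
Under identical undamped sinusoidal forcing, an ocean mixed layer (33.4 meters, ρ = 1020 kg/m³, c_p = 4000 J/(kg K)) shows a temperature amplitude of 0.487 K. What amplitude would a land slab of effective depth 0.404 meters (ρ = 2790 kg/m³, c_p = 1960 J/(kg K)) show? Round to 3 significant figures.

30.0 K

C_ocean = 1.36×10^8 J/(m²·K); C_land = 2.21×10^6 J/(m²·K).
A ∝ 1/C ⇒ A_land = A_ocean × C_ocean/C_land = 0.487 × 61.7 = 30.0 K.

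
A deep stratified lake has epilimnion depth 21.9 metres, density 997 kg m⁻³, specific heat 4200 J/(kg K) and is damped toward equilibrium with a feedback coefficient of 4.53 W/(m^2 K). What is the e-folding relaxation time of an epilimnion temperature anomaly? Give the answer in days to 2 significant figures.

Areal heat capacity C = ρ c_p D = 997 × 4200 × 21.9 = 9.17×10^7 J/(m^2 K).
Relaxation time τ = C / λ = 9.17×10^7 / 4.53 = 2.02×10^7 s.
In days: 2.02×10^7 s / (86400 s/day) = 234 days.

230 days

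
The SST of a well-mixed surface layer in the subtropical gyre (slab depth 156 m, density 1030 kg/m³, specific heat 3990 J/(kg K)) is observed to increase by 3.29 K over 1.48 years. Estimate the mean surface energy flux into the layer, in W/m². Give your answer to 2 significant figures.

45

Areal heat capacity C = ρ c_p D = 1030 × 3990 × 156 = 6.41×10^8 J m⁻² K⁻¹.
Required heat per unit area: Q = C ΔT = 6.41×10^8 × 3.29 = 2.11×10^9 J/m².
Flux F = Q / Δt = 2.11×10^9 / 4.67×10^7 s = 45.2 W/m².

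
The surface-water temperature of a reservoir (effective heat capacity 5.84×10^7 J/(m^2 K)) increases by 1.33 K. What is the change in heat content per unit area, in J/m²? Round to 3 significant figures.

7.77×10^7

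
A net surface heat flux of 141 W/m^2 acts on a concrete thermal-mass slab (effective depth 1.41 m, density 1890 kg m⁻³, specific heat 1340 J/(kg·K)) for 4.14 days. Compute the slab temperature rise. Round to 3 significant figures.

14.1 K

Areal heat capacity C = ρ c_p D = 1890 × 1340 × 1.41 = 3.57×10^6 J/(m²·K).
Net heat input Q = F Δt = 141 × (4.14 days × 86400 s/day) = 5.04×10^7 J/m².
ΔT = Q / C = 5.04×10^7 / 3.57×10^6 = 14.1 K.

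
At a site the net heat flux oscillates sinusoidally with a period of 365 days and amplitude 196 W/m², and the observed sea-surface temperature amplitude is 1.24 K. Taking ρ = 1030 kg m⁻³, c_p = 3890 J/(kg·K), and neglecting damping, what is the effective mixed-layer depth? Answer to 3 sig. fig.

ω = 2π / 3.15×10^7 s = 1.99×10^-7 s⁻¹.
Required C = F₀ / (A ω) = 196 / (1.24 × 1.99×10^-7) = 7.93×10^8 J/(m²·K).
D = C / (ρ c_p) = 7.93×10^8 / (1030 × 3890) = 198 m.

198 m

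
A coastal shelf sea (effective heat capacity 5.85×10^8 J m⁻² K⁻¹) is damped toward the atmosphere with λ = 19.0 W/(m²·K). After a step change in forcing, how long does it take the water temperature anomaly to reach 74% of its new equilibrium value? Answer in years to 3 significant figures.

1.31 years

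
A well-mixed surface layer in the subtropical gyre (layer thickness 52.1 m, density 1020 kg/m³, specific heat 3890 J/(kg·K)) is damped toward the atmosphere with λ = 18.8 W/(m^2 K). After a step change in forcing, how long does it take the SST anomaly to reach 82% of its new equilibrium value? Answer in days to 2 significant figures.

220 days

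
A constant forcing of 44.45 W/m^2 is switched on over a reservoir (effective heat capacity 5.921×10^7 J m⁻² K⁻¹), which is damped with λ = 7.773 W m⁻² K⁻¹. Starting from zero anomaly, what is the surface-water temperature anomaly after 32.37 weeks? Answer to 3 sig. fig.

5.28 K

Areal heat capacity C = 5.921×10^7 J m⁻² K⁻¹ (given).
τ = C / λ = 5.92×10^7 / 7.773 = 7.62×10^6 s.
Equilibrium anomaly ΔT_eq = F / λ = 44.45 / 7.773 = 5.72 K.
t = 32.37 weeks = 1.96×10^7 s, so t/τ = 2.57.
ΔT(t) = ΔT_eq (1 − e^(−t/τ)) = 5.72 × (1 − e^−2.57) = 5.28 K.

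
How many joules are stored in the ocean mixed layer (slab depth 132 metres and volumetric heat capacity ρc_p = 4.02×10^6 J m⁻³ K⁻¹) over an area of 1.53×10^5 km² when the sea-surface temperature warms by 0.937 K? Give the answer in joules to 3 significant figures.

Areal heat capacity C = ρc_p × D = 4.02×10^6 × 132 = 5.31×10^8 J/(m²·K).
Heat per unit area: q = C ΔT = 5.31×10^8 × 0.937 = 4.97×10^8 J/m².
Total heat: Q = q × A = 4.97×10^8 × (1.53×10^5 × 10⁶ m²) = 7.61×10^19 J.

7.61×10^19 J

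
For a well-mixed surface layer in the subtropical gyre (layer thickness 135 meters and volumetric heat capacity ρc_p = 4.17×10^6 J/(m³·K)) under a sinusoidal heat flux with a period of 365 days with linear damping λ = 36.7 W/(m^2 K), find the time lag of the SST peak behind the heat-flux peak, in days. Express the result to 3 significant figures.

Areal heat capacity C = ρc_p × D = 4.17×10^6 × 135 = 5.63×10^8 J/(m²·K).
ω = 2π / 3.15×10^7 s = 1.99×10^-7 s⁻¹.
Phase lag φ = arctan(Cω/λ) = arctan(112/36.7) = 1.25 rad.
Time lag = φ / ω = 1.25 / 1.99×10^-7 = 6.30×10^6 s = 72.9 days.

72.9 days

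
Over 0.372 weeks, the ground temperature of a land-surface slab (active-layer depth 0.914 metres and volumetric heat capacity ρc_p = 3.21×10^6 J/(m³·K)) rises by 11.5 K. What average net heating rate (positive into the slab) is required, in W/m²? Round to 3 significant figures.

Areal heat capacity C = ρc_p × D = 3.21×10^6 × 0.914 = 2.93×10^6 J/(m²·K).
Required heat per unit area: Q = C ΔT = 2.93×10^6 × 11.5 = 3.37×10^7 J/m².
Flux F = Q / Δt = 3.37×10^7 / 2.25×10^5 s = 150 W/m².

150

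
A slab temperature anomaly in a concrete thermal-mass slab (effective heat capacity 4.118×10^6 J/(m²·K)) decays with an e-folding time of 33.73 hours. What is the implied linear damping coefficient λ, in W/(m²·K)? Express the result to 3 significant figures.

33.9

Areal heat capacity C = 4.118×10^6 J/(m²·K) (given).
τ = 33.73 hours = 1.21×10^5 s.
λ = C / τ = 4.12×10^6 / 1.21×10^5 = 33.9 W/(m²·K).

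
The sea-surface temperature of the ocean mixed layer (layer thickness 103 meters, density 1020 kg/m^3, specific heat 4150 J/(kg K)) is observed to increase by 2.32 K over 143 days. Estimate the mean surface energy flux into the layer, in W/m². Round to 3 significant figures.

81.9

Areal heat capacity C = ρ c_p D = 1020 × 4150 × 103 = 4.36×10^8 J/(m²·K).
Required heat per unit area: Q = C ΔT = 4.36×10^8 × 2.32 = 1.01×10^9 J/m².
Flux F = Q / Δt = 1.01×10^9 / 1.24×10^7 s = 81.9 W/m².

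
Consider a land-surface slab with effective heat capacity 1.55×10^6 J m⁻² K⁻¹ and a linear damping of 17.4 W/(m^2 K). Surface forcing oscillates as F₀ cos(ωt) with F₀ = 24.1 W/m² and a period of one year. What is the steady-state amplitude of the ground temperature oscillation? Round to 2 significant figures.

1.4 K

Areal heat capacity C = 1.55×10^6 J m⁻² K⁻¹ (given).
Angular frequency ω = 2π / T = 2π / 3.15×10^7 s = 1.99×10^-7 s⁻¹.
√((Cω)² + λ²) = √((0.309)² + 17.4²) = 17.4 W/(m²·K).
Amplitude A = F₀ / √((Cω)²+λ²) = 24.1 / 17.4 = 1.38 K.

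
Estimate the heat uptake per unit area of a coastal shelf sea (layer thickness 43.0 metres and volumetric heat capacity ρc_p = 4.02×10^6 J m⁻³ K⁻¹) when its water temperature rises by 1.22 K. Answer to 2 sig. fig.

2.1×10^8

Areal heat capacity C = ρc_p × D = 4.02×10^6 × 43.0 = 1.73×10^8 J/(m^2 K).
ΔQ = C ΔT = 1.73×10^8 × 1.22 = 2.11×10^8 J/m².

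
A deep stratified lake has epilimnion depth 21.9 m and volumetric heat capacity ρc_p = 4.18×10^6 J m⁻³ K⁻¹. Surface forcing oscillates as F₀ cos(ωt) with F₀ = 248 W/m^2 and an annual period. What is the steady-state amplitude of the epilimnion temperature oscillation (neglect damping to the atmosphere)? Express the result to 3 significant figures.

13.6 K

Areal heat capacity C = ρc_p × D = 4.18×10^6 × 21.9 = 9.15×10^7 J m⁻² K⁻¹.
Angular frequency ω = 2π / T = 2π / 3.15×10^7 s = 1.99×10^-7 s⁻¹.
Cω = 9.15×10^7 × 1.99×10^-7 = 18.2 W/(m²·K).
Amplitude A = F₀ / (Cω) = 248 / 18.2 = 13.6 K.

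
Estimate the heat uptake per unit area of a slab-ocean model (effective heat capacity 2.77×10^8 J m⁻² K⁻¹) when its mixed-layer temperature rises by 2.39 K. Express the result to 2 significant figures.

6.6×10^8

Areal heat capacity C = 2.77×10^8 J m⁻² K⁻¹ (given).
ΔQ = C ΔT = 2.77×10^8 × 2.39 = 6.62×10^8 J/m².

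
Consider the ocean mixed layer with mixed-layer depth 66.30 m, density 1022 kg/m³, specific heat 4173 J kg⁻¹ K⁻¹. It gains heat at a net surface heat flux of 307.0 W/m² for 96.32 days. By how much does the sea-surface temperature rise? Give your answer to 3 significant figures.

Areal heat capacity C = ρ c_p D = 1022 × 4173 × 66.30 = 2.83×10^8 J/(m^2 K).
Net heat input Q = F Δt = 307.0 × (96.32 days × 86400 s/day) = 2.55×10^9 J/m².
ΔT = Q / C = 2.55×10^9 / 2.83×10^8 = 9.04 K.

9.04 K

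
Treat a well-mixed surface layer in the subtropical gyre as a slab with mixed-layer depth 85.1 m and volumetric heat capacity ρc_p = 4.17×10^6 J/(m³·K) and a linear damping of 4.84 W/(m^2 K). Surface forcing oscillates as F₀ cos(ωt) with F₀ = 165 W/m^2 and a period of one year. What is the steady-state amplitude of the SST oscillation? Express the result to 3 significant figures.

2.33 K

Areal heat capacity C = ρc_p × D = 4.17×10^6 × 85.1 = 3.55×10^8 J/(m^2 K).
Angular frequency ω = 2π / T = 2π / 3.15×10^7 s = 1.99×10^-7 s⁻¹.
√((Cω)² + λ²) = √((70.7)² + 4.84²) = 70.9 W/(m²·K).
Amplitude A = F₀ / √((Cω)²+λ²) = 165 / 70.9 = 2.33 K.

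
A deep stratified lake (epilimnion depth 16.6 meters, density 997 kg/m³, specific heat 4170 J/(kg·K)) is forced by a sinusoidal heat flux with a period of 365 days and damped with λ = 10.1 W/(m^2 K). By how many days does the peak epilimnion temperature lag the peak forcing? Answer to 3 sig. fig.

Areal heat capacity C = ρ c_p D = 997 × 4170 × 16.6 = 6.90×10^7 J/(m^2 K).
ω = 2π / 3.15×10^7 s = 1.99×10^-7 s⁻¹.
Phase lag φ = arctan(Cω/λ) = arctan(13.8/10.1) = 0.937 rad.
Time lag = φ / ω = 0.937 / 1.99×10^-7 = 4.70×10^6 s = 54.4 days.

54.4 days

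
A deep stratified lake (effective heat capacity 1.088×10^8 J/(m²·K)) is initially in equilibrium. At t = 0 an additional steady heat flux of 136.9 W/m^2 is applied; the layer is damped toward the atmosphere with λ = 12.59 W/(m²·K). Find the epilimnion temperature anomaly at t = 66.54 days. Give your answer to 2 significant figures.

5.3 K

Areal heat capacity C = 1.088×10^8 J/(m²·K) (given).
τ = C / λ = 1.09×10^8 / 12.59 = 8.64×10^6 s.
Equilibrium anomaly ΔT_eq = F / λ = 136.9 / 12.59 = 10.9 K.
t = 66.54 days = 5.75×10^6 s, so t/τ = 0.665.
ΔT(t) = ΔT_eq (1 − e^(−t/τ)) = 10.9 × (1 − e^−0.665) = 5.28 K.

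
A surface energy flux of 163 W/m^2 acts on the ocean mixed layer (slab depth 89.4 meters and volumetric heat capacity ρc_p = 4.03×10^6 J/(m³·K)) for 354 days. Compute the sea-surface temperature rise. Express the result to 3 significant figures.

Areal heat capacity C = ρc_p × D = 4.03×10^6 × 89.4 = 3.60×10^8 J/(m²·K).
Net heat input Q = F Δt = 163 × (354 days × 86400 s/day) = 4.99×10^9 J/m².
ΔT = Q / C = 4.99×10^9 / 3.60×10^8 = 13.8 K.

13.8 K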